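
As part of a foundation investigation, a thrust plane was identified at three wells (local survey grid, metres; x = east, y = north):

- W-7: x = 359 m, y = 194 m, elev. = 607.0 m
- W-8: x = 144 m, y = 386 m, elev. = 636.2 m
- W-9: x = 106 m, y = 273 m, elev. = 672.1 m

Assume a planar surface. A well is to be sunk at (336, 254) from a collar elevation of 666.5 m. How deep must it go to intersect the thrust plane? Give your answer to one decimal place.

Let the plane be z = a·x + b·y + c.
W-8−W-7: −215a + 192b = 29.2;  W-9−W-7: −253a + 79b = 65.1.
Solving gives a = −0.32264, b = −0.20920.
Then c = 607 − a·359 − b·194 = 763.41.
At (336, 254): z_contact = −108.41 − 53.14 + 763.41 = 601.87 m.
Depth below ground = 666.5 − 601.87 = 64.6 m.

64.6 m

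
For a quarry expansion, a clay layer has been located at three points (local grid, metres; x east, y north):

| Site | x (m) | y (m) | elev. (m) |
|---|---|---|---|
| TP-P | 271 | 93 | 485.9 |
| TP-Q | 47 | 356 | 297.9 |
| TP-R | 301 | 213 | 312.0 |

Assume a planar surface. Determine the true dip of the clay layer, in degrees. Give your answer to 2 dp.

Two edge vectors: TP-P→TP-Q = (-224, 263, -188), TP-P→TP-R = (30, 120, -173.9).
Normal n = (TP-P→TP-Q) × (TP-P→TP-R) = (-23175.7, -44593.6, -34770).
So ∂z/∂x = −n_x/n_z = −0.66654 and ∂z/∂y = −n_y/n_z = −1.28253.
Gradient magnitude |∇z| = √(a² + b²) = √(0.44428 + 1.64489) = 1.44539.
True dip = arctan(1.44539) = 55.32°, dipping toward NNE (azimuth ≈ 027°).

55.32°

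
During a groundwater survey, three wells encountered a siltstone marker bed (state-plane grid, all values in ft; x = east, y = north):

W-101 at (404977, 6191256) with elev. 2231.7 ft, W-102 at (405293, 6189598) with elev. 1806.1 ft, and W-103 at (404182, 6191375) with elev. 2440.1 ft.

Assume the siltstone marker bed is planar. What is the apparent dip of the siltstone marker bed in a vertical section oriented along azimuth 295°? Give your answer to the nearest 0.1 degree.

16.6°

Let the plane be z = a·x + b·y + c.
W-102−W-101: 316a − 1658b = −425.6;  W-103−W-101: −795a + 119b = 208.4.
Solving gives a = −0.23028, b = 0.21280.
Unit vector along 295° is (sin 295°, cos 295°) = (-0.9063, 0.4226).
Slope in that direction = a·(-0.9063) + b·(0.4226) = 0.29864.
Apparent dip = arctan|0.29864| = 16.6° (true dip is 17.4°, so apparent ≤ true as expected).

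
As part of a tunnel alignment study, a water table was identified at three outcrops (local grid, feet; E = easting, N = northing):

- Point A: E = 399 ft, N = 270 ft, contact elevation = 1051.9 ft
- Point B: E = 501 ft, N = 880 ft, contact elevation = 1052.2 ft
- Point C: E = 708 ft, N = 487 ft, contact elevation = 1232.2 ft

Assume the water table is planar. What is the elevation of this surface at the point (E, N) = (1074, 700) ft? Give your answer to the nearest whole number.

Let the plane be z = a·E + b·N + c.
Point B−Point A: 102a + 610b = 0.3;  Point C−Point A: 309a + 217b = 180.3.
Solving gives a = 0.66074, b = −0.10999.
Then c = 1051.9 − a·399 − b·270 = 817.96.
At (1074, 700): z = 709.6 − 77.0 + 817.96 = 1450.6 ft.

1451 ft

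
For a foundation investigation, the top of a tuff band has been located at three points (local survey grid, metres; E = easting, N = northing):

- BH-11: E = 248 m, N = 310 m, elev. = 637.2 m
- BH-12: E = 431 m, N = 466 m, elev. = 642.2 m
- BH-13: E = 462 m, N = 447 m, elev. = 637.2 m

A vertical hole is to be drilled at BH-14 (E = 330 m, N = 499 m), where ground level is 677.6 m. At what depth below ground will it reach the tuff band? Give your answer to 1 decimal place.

Let the plane be z = a·E + b·N + c.
BH-12−BH-11: 183a + 156b = 5;  BH-13−BH-11: 214a + 137b = 0.
Solving gives a = −0.08240, b = 0.12871.
Then c = 637.2 − a·248 − b·310 = 617.73.
At (330, 499): z_contact = −27.19 + 64.23 + 617.73 = 654.77 m.
Depth below ground = 677.6 − 654.77 = 22.8 m.

22.8 m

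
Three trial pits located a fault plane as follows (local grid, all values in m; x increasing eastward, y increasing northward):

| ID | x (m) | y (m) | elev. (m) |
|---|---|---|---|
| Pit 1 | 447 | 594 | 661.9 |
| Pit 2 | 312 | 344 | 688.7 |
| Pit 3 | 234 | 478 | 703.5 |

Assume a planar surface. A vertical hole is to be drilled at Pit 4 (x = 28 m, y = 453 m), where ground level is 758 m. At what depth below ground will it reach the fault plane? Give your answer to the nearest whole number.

Let the plane be z = a·x + b·y + c.
Pit 2−Pit 1: −135a − 250b = 26.8;  Pit 3−Pit 1: −213a − 116b = 41.6.
Solving gives a = −0.19397, b = −0.00246.
Then c = 661.9 − a·447 − b·594 = 750.06.
At (28, 453): z_contact = −5.4 − 1.1 + 750.06 = 743.5 m.
Depth below ground = 758 − 743.5 = 14 m.

14 m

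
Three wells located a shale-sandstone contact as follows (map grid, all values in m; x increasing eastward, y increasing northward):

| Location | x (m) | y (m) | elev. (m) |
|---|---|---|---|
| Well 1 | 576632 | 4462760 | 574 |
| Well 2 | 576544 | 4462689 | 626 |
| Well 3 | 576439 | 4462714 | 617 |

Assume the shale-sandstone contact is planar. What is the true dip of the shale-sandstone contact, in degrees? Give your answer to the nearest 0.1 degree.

33.1°

Two edge vectors: Well 1→Well 2 = (-88, -71, 52), Well 1→Well 3 = (-193, -46, 43).
Normal n = (Well 1→Well 2) × (Well 1→Well 3) = (-661, -6252, -9655).
So ∂z/∂x = −n_x/n_z = −0.06846 and ∂z/∂y = −n_y/n_z = −0.64754.
Gradient magnitude |∇z| = √(a² + b²) = √(0.00469 + 0.41931) = 0.65115.
True dip = arctan(0.65115) = 33.1°, dipping toward N (azimuth ≈ 006°).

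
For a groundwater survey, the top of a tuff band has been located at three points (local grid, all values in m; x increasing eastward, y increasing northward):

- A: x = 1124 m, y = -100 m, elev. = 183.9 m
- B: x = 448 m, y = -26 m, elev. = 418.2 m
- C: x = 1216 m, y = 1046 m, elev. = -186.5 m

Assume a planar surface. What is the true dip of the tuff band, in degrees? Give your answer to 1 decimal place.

Let the plane be z = a·x + b·y + c.
B−A: −676a + 74b = 234.3;  C−A: 92a + 1146b = −370.4.
Solving gives a = −0.37865, b = −0.29281.
Gradient magnitude |∇z| = √(a² + b²) = √(0.14338 + 0.08574) = 0.47866.
True dip = arctan(0.47866) = 25.6°, dipping toward NE (azimuth ≈ 052°).

25.6°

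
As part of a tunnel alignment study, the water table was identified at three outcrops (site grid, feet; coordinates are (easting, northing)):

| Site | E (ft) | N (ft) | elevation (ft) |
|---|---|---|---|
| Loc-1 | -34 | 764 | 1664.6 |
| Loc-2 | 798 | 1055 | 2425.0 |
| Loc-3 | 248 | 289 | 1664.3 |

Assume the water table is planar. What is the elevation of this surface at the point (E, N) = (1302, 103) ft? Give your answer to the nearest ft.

2378 ft

Two edge vectors: Loc-1→Loc-2 = (832, 291, 760.4), Loc-1→Loc-3 = (282, -475, -0.3).
Normal n = (Loc-1→Loc-2) × (Loc-1→Loc-3) = (361102.7, 214682.4, -477262).
So ∂z/∂E = −n_x/n_z = 0.75661 and ∂z/∂N = −n_y/n_z = 0.44982.
Intercept c from Loc-1: 1664.6 + 25.72 − 343.66 = 1346.66.
At (1302, 103): z = 985.1 + 46.3 + 1346.66 = 2378.1 ft.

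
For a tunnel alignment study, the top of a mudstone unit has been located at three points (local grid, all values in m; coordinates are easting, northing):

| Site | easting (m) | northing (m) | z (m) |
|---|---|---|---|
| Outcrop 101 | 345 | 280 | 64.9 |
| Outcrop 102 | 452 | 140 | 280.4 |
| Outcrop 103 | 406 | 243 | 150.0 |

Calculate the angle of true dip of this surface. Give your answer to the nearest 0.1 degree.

Two edge vectors: Outcrop 101→Outcrop 102 = (107, -140, 215.5), Outcrop 101→Outcrop 103 = (61, -37, 85.1).
Normal n = (Outcrop 101→Outcrop 102) × (Outcrop 101→Outcrop 103) = (-3940.5, 4039.8, 4581).
So ∂z/∂easting = −n_x/n_z = 0.86018 and ∂z/∂northing = −n_y/n_z = −0.88186.
Gradient magnitude |∇z| = √(a² + b²) = √(0.73992 + 0.77768) = 1.23191.
True dip = arctan(1.23191) = 50.9°, dipping toward NW (azimuth ≈ 316°).

50.9°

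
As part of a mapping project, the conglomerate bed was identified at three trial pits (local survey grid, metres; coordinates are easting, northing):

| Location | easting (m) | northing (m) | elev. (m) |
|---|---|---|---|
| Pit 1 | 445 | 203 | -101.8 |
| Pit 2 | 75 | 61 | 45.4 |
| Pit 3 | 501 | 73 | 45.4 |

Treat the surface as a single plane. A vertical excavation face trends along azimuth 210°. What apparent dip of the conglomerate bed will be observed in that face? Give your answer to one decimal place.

Let the plane be z = a·easting + b·northing + c.
Pit 2−Pit 1: −370a − 142b = 147.2;  Pit 3−Pit 1: 56a − 130b = 147.2.
Solving gives a = 0.03151, b = −1.11873.
Unit vector along 210° is (sin 210°, cos 210°) = (-0.5000, -0.8660).
Slope in that direction = a·(-0.5000) + b·(-0.8660) = 0.95309.
Apparent dip = arctan|0.95309| = 43.6° (true dip is 48.2°, so apparent ≤ true as expected).

43.6°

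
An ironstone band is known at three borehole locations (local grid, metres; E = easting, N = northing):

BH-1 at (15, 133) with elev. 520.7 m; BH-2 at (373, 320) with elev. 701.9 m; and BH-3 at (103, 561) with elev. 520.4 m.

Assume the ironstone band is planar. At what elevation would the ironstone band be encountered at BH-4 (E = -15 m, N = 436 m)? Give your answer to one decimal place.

Two edge vectors: BH-1→BH-2 = (358, 187, 181.2), BH-1→BH-3 = (88, 428, -0.3).
Normal n = (BH-1→BH-2) × (BH-1→BH-3) = (-77609.7, 16053, 136768).
So ∂z/∂E = −n_x/n_z = 0.56746 and ∂z/∂N = −n_y/n_z = −0.11737.
Intercept c from BH-1: 520.7 − 8.51 + 15.61 = 527.80.
At (-15, 436): z = −8.5 − 51.2 + 527.80 = 468.1 m.

468.1 m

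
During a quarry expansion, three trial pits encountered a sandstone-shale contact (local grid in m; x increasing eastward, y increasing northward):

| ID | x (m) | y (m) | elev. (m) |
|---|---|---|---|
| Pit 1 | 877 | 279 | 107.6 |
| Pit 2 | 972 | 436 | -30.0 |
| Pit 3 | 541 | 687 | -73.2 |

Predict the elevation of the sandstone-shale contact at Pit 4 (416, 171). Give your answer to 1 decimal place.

Let the plane be z = a·x + b·y + c.
Pit 2−Pit 1: 95a + 157b = −137.6;  Pit 3−Pit 1: −336a + 408b = −180.8.
Solving gives a = −0.30330, b = −0.69291.
Then c = 107.6 − a·877 − b·279 = 566.91.
At (416, 171): z = −126.2 − 118.5 + 566.91 = 322.3 m.

322.3 m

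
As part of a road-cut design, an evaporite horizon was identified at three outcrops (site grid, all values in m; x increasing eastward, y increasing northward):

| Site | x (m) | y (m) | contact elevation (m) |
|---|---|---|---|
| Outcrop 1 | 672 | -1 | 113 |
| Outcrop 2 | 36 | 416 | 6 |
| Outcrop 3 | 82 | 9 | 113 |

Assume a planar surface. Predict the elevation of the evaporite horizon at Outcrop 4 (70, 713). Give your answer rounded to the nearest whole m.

-72 m

Let the plane be z = a·x + b·y + c.
Outcrop 2−Outcrop 1: −636a + 417b = −107;  Outcrop 3−Outcrop 1: −590a + 10b = 0.
Solving gives a = −0.00446, b = −0.26340.
Then c = 113 − a·672 − b·-1 = 115.74.
At (70, 713): z = −0.3 − 187.8 + 115.74 = -72.4 m.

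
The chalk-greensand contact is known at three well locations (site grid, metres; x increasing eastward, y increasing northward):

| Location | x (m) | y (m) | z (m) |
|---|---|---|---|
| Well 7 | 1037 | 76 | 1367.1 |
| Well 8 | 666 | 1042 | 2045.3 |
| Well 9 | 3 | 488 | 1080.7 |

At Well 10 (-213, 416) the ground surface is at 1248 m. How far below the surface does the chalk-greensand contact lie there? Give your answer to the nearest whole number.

378 m

Let the plane be z = a·x + b·y + c.
Well 8−Well 7: −371a + 966b = 678.2;  Well 9−Well 7: −1034a + 412b = −286.4.
Solving gives a = 0.65731, b = 0.95452.
Then c = 1367.1 − a·1037 − b·76 = 612.92.
At (-213, 416): z_contact = −140.0 + 397.1 + 612.92 = 870.0 m.
Depth below ground = 1248 − 870.0 = 378 m.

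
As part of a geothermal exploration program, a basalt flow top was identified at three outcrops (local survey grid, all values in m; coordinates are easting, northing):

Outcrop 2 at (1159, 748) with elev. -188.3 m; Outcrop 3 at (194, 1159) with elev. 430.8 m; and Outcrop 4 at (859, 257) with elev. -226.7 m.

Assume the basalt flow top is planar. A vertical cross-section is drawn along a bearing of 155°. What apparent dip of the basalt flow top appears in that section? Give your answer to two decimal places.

28.46°

Let the plane be z = a·easting + b·northing + c.
Outcrop 3−Outcrop 2: −965a + 411b = 619.1;  Outcrop 4−Outcrop 2: −300a − 491b = −38.4.
Solving gives a = −0.48265, b = 0.37310.
Unit vector along 155° is (sin 155°, cos 155°) = (0.4226, -0.9063).
Slope in that direction = a·(0.4226) + b·(-0.9063) = −0.54212.
Apparent dip = arctan|0.54212| = 28.46° (true dip is 31.4°, so apparent ≤ true as expected).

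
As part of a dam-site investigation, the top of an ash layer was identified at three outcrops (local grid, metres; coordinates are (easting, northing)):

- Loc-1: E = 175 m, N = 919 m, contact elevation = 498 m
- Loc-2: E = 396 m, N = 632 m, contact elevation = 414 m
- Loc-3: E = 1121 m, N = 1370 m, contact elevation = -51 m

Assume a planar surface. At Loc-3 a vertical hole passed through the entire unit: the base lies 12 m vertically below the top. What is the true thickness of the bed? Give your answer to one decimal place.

Two edge vectors: Loc-1→Loc-2 = (221, -287, -84), Loc-1→Loc-3 = (946, 451, -549).
Normal n = (Loc-1→Loc-2) × (Loc-1→Loc-3) = (195447, 41865, 371173).
So ∂z/∂E = −n_x/n_z = −0.52657 and ∂z/∂N = −n_y/n_z = −0.11279.
|∇z| = √(a²+b²) = 0.53851, so dip δ = arctan(0.53851) = 28.30°.
True thickness = vertical thickness × cos δ = 12 × cos 28.30° = 10.6 m.

10.6 m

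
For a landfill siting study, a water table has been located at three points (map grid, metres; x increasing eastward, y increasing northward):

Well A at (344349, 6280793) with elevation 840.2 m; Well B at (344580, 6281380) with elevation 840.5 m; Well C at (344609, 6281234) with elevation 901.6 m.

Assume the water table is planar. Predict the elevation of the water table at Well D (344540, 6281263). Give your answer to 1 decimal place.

844.7 m

Two edge vectors: Well A→Well B = (231, 587, 0.3), Well A→Well C = (260, 441, 61.4).
Normal n = (Well A→Well B) × (Well A→Well C) = (35909.5, -14105.4, -50749).
So ∂z/∂x = −n_x/n_z = 0.707590297 and ∂z/∂y = −n_y/n_z = −0.277944393.
Intercept c from Well A: 840.2 − 243658.01 + 1745711.20 = 1502893.39.
At (344540, 6281263): z = 243793.2 − 1745841.8 + 1502893.39 = 844.7 m.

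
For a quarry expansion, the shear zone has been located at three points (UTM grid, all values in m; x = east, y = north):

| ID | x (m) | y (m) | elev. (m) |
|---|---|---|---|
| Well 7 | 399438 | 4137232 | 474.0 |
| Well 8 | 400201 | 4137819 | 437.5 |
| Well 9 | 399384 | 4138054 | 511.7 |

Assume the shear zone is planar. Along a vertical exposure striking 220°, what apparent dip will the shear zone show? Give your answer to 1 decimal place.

Two edge vectors: Well 7→Well 8 = (763, 587, -36.5), Well 7→Well 9 = (-54, 822, 37.7).
Normal n = (Well 7→Well 8) × (Well 7→Well 9) = (52132.9, -26794.1, 658884).
So ∂z/∂x = −n_x/n_z = −0.07912 and ∂z/∂y = −n_y/n_z = 0.04067.
Unit vector along 220° is (sin 220°, cos 220°) = (-0.6428, -0.7660).
Slope in that direction = a·(-0.6428) + b·(-0.7660) = 0.01971.
Apparent dip = arctan|0.01971| = 1.1° (true dip is 5.1°, so apparent ≤ true as expected).

1.1°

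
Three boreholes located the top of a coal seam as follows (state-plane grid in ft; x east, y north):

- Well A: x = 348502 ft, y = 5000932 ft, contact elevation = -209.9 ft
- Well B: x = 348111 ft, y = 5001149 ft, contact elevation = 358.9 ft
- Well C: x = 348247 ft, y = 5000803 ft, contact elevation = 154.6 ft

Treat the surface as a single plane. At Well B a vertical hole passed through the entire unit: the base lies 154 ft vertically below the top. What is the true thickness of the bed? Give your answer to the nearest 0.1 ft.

Two edge vectors: Well A→Well B = (-391, 217, 568.8), Well A→Well C = (-255, -129, 364.5).
Normal n = (Well A→Well B) × (Well A→Well C) = (152471.7, -2524.5, 105774).
So ∂z/∂x = −n_x/n_z = −1.44149 and ∂z/∂y = −n_y/n_z = 0.02387.
|∇z| = √(a²+b²) = 1.44168, so dip δ = arctan(1.44168) = 55.25°.
True thickness = vertical thickness × cos δ = 154 × cos 55.25° = 87.8 ft.

87.8 ft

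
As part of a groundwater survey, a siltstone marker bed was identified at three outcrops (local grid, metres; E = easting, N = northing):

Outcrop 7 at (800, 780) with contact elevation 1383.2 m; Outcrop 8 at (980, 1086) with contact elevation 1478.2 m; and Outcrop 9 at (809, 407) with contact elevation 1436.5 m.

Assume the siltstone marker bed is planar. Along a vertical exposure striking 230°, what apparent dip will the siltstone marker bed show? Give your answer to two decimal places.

25.95°

Two edge vectors: Outcrop 7→Outcrop 8 = (180, 306, 95), Outcrop 7→Outcrop 9 = (9, -373, 53.3).
Normal n = (Outcrop 7→Outcrop 8) × (Outcrop 7→Outcrop 9) = (51744.8, -8739, -69894).
So ∂z/∂E = −n_x/n_z = 0.74033 and ∂z/∂N = −n_y/n_z = −0.12503.
Unit vector along 230° is (sin 230°, cos 230°) = (-0.7660, -0.6428).
Slope in that direction = a·(-0.7660) + b·(-0.6428) = −0.48676.
Apparent dip = arctan|0.48676| = 25.95° (true dip is 36.9°, so apparent ≤ true as expected).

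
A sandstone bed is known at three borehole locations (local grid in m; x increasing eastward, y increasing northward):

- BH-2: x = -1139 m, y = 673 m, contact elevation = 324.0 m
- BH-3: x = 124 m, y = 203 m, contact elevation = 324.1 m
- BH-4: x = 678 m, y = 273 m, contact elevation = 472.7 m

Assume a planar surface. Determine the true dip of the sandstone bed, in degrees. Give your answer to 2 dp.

29.86°

Two edge vectors: BH-2→BH-3 = (1263, -470, 0.1), BH-2→BH-4 = (1817, -400, 148.7).
Normal n = (BH-2→BH-3) × (BH-2→BH-4) = (-69849, -187626.4, 348790).
So ∂z/∂x = −n_x/n_z = 0.20026 and ∂z/∂y = −n_y/n_z = 0.53794.
Gradient magnitude |∇z| = √(a² + b²) = √(0.04010 + 0.28937) = 0.57400.
True dip = arctan(0.57400) = 29.86°, dipping toward SSW (azimuth ≈ 200°).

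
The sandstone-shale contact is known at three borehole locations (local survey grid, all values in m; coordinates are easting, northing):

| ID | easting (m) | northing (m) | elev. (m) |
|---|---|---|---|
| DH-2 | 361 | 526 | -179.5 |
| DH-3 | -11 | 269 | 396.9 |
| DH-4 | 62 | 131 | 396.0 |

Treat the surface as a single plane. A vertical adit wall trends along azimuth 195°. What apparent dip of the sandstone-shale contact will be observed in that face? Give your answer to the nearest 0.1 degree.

41.0°

Two edge vectors: DH-2→DH-3 = (-372, -257, 576.4), DH-2→DH-4 = (-299, -395, 575.5).
Normal n = (DH-2→DH-3) × (DH-2→DH-4) = (79774.5, 41742.4, 70097).
So ∂z/∂easting = −n_x/n_z = −1.13806 and ∂z/∂northing = −n_y/n_z = −0.59549.
Unit vector along 195° is (sin 195°, cos 195°) = (-0.2588, -0.9659).
Slope in that direction = a·(-0.2588) + b·(-0.9659) = 0.86976.
Apparent dip = arctan|0.86976| = 41.0° (true dip is 52.1°, so apparent ≤ true as expected).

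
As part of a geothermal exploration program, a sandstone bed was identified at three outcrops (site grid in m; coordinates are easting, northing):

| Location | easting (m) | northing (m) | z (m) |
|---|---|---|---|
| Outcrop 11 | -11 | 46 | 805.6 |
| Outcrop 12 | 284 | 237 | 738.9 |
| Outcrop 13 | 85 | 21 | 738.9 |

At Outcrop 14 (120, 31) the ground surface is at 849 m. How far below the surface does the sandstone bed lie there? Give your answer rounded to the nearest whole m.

Two edge vectors: Outcrop 11→Outcrop 12 = (295, 191, -66.7), Outcrop 11→Outcrop 13 = (96, -25, -66.7).
Normal n = (Outcrop 11→Outcrop 12) × (Outcrop 11→Outcrop 13) = (-14407.2, 13273.3, -25711).
So ∂z/∂easting = −n_x/n_z = −0.56035 and ∂z/∂northing = −n_y/n_z = 0.51625.
Intercept c from Outcrop 11: 805.6 − 6.16 − 23.75 = 775.69.
At (120, 31): z_contact = −67.2 + 16.0 + 775.69 = 724.5 m.
Depth below ground = 849 − 724.5 = 125 m.

125 m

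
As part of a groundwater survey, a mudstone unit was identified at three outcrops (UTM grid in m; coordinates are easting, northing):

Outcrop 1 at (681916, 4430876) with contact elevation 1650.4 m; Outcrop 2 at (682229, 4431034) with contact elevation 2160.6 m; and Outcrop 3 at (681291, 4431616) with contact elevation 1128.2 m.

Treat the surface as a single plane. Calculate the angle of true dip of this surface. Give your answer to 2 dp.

Let the plane be z = a·easting + b·northing + c.
Outcrop 2−Outcrop 1: 313a + 158b = 510.2;  Outcrop 3−Outcrop 1: −625a + 740b = −522.2.
Solving gives a = 1.39255, b = 0.47046.
Gradient magnitude |∇z| = √(a² + b²) = √(1.93919 + 0.22133) = 1.46987.
True dip = arctan(1.46987) = 55.77°, dipping toward WSW (azimuth ≈ 251°).

55.77°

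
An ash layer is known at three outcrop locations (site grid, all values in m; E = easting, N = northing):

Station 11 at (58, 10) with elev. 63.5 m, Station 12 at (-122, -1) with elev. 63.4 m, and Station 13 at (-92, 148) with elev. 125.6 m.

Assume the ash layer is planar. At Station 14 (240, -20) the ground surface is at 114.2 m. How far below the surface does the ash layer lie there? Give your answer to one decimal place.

Two edge vectors: Station 11→Station 12 = (-180, -11, -0.1), Station 11→Station 13 = (-150, 138, 62.1).
Normal n = (Station 11→Station 12) × (Station 11→Station 13) = (-669.3, 11193, -26490).
So ∂z/∂E = −n_x/n_z = −0.02527 and ∂z/∂N = −n_y/n_z = 0.42254.
Intercept c from Station 11: 63.5 + 1.47 − 4.23 = 60.74.
At (240, -20): z_contact = −6.06 − 8.45 + 60.74 = 46.23 m.
Depth below ground = 114.2 − 46.23 = 68.0 m.

68.0 m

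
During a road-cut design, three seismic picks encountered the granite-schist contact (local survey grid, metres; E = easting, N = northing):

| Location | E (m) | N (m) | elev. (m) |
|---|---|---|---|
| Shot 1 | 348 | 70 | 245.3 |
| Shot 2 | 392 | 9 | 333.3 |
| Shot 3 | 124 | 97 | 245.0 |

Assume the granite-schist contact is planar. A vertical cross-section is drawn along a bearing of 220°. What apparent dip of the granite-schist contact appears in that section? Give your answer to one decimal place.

53.1°

Two edge vectors: Shot 1→Shot 2 = (44, -61, 88), Shot 1→Shot 3 = (-224, 27, -0.3).
Normal n = (Shot 1→Shot 2) × (Shot 1→Shot 3) = (-2357.7, -19698.8, -12476).
So ∂z/∂E = −n_x/n_z = −0.18898 and ∂z/∂N = −n_y/n_z = −1.57894.
Unit vector along 220° is (sin 220°, cos 220°) = (-0.6428, -0.7660).
Slope in that direction = a·(-0.6428) + b·(-0.7660) = 1.33101.
Apparent dip = arctan|1.33101| = 53.1° (true dip is 57.8°, so apparent ≤ true as expected).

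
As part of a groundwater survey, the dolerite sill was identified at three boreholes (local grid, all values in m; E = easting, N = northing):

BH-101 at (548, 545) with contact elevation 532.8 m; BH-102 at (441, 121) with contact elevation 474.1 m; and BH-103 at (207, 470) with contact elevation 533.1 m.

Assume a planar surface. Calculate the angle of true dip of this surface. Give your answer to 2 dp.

8.56°

Let the plane be z = a·E + b·N + c.
BH-102−BH-101: −107a − 424b = −58.7;  BH-103−BH-101: −341a − 75b = 0.3.
Solving gives a = −0.03317, b = 0.14681.
Gradient magnitude |∇z| = √(a² + b²) = √(0.00110 + 0.02155) = 0.15051.
True dip = arctan(0.15051) = 8.56°, dipping toward SSE (azimuth ≈ 167°).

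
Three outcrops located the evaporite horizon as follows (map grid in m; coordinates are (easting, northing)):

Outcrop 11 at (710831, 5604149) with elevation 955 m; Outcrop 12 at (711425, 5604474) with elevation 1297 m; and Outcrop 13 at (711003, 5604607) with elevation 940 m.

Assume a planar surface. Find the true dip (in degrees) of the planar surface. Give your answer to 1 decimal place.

Let the plane be z = a·E + b·N + c.
Outcrop 12−Outcrop 11: 594a + 325b = 342;  Outcrop 13−Outcrop 11: 172a + 458b = −15.
Solving gives a = 0.74721, b = −0.31336.
Gradient magnitude |∇z| = √(a² + b²) = √(0.55832 + 0.09820) = 0.81026.
True dip = arctan(0.81026) = 39.0°, dipping toward WNW (azimuth ≈ 293°).

39.0°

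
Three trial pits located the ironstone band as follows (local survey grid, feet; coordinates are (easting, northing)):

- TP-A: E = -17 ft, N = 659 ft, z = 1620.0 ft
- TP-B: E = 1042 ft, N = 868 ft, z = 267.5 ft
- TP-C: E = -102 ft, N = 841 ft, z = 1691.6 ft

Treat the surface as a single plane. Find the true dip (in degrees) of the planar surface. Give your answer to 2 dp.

51.44°

Let the plane be z = a·E + b·N + c.
TP-B−TP-A: 1059a + 209b = −1352.5;  TP-C−TP-A: −85a + 182b = 71.6.
Solving gives a = −1.24045, b = −0.18593.
Gradient magnitude |∇z| = √(a² + b²) = √(1.53873 + 0.03457) = 1.25431.
True dip = arctan(1.25431) = 51.44°, dipping toward E (azimuth ≈ 081°).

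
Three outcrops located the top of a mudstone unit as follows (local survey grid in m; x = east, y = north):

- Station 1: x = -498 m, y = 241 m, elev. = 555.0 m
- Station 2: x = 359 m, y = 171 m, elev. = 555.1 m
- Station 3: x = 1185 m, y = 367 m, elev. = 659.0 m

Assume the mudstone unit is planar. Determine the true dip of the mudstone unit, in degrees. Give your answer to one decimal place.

Two edge vectors: Station 1→Station 2 = (857, -70, 0.1), Station 1→Station 3 = (1683, 126, 104).
Normal n = (Station 1→Station 2) × (Station 1→Station 3) = (-7292.6, -88959.7, 225792).
So ∂z/∂x = −n_x/n_z = 0.03230 and ∂z/∂y = −n_y/n_z = 0.39399.
Gradient magnitude |∇z| = √(a² + b²) = √(0.00104 + 0.15523) = 0.39531.
True dip = arctan(0.39531) = 21.6°, dipping toward S (azimuth ≈ 185°).

21.6°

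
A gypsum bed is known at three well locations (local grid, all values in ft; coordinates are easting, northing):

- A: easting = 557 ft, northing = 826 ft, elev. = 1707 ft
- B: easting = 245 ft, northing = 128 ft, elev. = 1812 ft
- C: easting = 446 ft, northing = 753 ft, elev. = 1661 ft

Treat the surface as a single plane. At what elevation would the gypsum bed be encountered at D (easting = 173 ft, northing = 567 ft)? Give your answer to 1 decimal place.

1550.9 ft

Two edge vectors: A→B = (-312, -698, 105), A→C = (-111, -73, -46).
Normal n = (A→B) × (A→C) = (39773, -26007, -54702).
So ∂z/∂easting = −n_x/n_z = 0.72708 and ∂z/∂northing = −n_y/n_z = −0.47543.
Intercept c from A: 1707 − 404.99 + 392.71 = 1694.72.
At (173, 567): z = 125.8 − 269.6 + 1694.72 = 1550.9 ft.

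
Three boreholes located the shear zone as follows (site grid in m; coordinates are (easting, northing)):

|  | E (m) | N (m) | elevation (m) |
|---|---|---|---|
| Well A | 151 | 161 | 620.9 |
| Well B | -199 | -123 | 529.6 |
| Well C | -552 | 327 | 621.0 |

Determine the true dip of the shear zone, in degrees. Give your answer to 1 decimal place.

14.4°

Let the plane be z = a·E + b·N + c.
Well B−Well A: −350a − 284b = −91.3;  Well C−Well A: −703a + 166b = 0.1.
Solving gives a = 0.05869, b = 0.24915.
Gradient magnitude |∇z| = √(a² + b²) = √(0.00344 + 0.06208) = 0.25597.
True dip = arctan(0.25597) = 14.4°, dipping toward SSW (azimuth ≈ 193°).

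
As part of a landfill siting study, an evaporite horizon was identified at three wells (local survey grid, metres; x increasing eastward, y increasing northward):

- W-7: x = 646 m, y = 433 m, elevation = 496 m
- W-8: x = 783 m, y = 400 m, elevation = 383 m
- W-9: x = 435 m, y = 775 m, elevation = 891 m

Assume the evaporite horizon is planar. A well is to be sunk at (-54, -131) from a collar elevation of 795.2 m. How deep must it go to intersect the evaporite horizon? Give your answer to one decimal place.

Let the plane be z = a·x + b·y + c.
W-8−W-7: 137a − 33b = −113;  W-9−W-7: −211a + 342b = 395.
Solving gives a = −0.64202, b = 0.75887.
Then c = 496 − a·646 − b·433 = 582.16.
At (-54, -131): z_contact = 34.67 − 99.41 + 582.16 = 517.42 m.
Depth below ground = 795.2 − 517.42 = 277.8 m.

277.8 m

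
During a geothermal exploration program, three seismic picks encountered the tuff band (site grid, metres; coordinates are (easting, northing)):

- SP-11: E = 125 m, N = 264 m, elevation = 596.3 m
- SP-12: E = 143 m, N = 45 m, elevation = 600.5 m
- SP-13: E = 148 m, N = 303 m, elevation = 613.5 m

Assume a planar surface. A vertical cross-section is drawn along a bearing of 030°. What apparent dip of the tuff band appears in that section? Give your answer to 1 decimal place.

20.5°

Let the plane be z = a·E + b·N + c.
SP-12−SP-11: 18a − 219b = 4.2;  SP-13−SP-11: 23a + 39b = 17.2.
Solving gives a = 0.68489, b = 0.03711.
Unit vector along 030° is (sin 30°, cos 30°) = (0.5000, 0.8660).
Slope in that direction = a·(0.5000) + b·(0.8660) = 0.37459.
Apparent dip = arctan|0.37459| = 20.5° (true dip is 34.4°, so apparent ≤ true as expected).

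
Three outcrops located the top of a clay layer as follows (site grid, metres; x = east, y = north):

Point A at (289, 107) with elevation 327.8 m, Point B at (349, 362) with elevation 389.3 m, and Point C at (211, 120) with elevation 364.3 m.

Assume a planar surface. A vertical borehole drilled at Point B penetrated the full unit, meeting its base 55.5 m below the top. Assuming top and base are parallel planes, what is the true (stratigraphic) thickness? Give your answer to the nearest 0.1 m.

49.0 m

Two edge vectors: Point A→Point B = (60, 255, 61.5), Point A→Point C = (-78, 13, 36.5).
Normal n = (Point A→Point B) × (Point A→Point C) = (8508, -6987, 20670).
So ∂z/∂x = −n_x/n_z = −0.41161 and ∂z/∂y = −n_y/n_z = 0.33803.
|∇z| = √(a²+b²) = 0.53262, so dip δ = arctan(0.53262) = 28.04°.
True thickness = vertical thickness × cos δ = 55.5 × cos 28.04° = 49.0 m.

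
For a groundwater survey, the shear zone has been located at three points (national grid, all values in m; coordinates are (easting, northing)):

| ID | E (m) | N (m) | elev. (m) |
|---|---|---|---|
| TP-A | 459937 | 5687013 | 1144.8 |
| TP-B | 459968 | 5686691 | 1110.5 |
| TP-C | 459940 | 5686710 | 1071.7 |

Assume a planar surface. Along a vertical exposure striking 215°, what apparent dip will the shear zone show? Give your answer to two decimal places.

Let the plane be z = a·E + b·N + c.
TP-B−TP-A: 31a − 322b = −34.3;  TP-C−TP-A: 3a − 303b = −73.1.
Solving gives a = 1.55990, b = 0.25670.
Unit vector along 215° is (sin 215°, cos 215°) = (-0.5736, -0.8192).
Slope in that direction = a·(-0.5736) + b·(-0.8192) = −1.10500.
Apparent dip = arctan|1.10500| = 47.86° (true dip is 57.7°, so apparent ≤ true as expected).

47.86°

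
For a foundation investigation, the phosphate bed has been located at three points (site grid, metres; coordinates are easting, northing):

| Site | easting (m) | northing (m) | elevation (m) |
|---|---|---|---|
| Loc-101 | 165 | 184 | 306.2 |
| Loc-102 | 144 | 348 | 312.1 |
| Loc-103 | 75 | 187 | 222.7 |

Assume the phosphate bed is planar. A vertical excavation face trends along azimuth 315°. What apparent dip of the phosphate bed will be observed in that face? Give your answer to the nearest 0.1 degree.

Let the plane be z = a·easting + b·northing + c.
Loc-102−Loc-101: −21a + 164b = 5.9;  Loc-103−Loc-101: −90a + 3b = −83.5.
Solving gives a = 0.93296, b = 0.15544.
Unit vector along 315° is (sin 315°, cos 315°) = (-0.7071, 0.7071).
Slope in that direction = a·(-0.7071) + b·(0.7071) = −0.54979.
Apparent dip = arctan|0.54979| = 28.8° (true dip is 43.4°, so apparent ≤ true as expected).

28.8°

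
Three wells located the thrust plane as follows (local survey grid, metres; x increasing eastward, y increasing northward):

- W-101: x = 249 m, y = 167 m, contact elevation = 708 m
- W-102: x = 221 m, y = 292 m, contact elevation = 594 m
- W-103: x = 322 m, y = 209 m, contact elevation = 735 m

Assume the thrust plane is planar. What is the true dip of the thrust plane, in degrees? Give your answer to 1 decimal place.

47.2°

Two edge vectors: W-101→W-102 = (-28, 125, -114), W-101→W-103 = (73, 42, 27).
Normal n = (W-101→W-102) × (W-101→W-103) = (8163, -7566, -10301).
So ∂z/∂x = −n_x/n_z = 0.79245 and ∂z/∂y = −n_y/n_z = −0.73449.
Gradient magnitude |∇z| = √(a² + b²) = √(0.62797 + 0.53948) = 1.08049.
True dip = arctan(1.08049) = 47.2°, dipping toward NW (azimuth ≈ 313°).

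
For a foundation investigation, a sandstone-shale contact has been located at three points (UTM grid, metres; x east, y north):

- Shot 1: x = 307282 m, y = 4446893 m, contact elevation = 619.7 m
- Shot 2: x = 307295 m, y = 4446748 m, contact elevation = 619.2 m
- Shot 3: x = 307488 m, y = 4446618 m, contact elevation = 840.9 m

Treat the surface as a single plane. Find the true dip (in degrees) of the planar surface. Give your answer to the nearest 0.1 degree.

Let the plane be z = a·x + b·y + c.
Shot 2−Shot 1: 13a − 145b = −0.5;  Shot 3−Shot 1: 206a − 275b = 221.2.
Solving gives a = 1.22500, b = 0.11328.
Gradient magnitude |∇z| = √(a² + b²) = √(1.50064 + 0.01283) = 1.23023.
True dip = arctan(1.23023) = 50.9°, dipping toward W (azimuth ≈ 265°).

50.9°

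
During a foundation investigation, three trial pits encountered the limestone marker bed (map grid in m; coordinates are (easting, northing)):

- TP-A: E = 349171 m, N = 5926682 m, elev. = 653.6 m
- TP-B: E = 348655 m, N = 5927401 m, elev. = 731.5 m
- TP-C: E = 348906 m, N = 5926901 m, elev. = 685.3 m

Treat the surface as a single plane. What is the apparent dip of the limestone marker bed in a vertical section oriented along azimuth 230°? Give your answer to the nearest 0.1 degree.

Two edge vectors: TP-A→TP-B = (-516, 719, 77.9), TP-A→TP-C = (-265, 219, 31.7).
Normal n = (TP-A→TP-B) × (TP-A→TP-C) = (5732.2, -4286.3, 77531).
So ∂z/∂E = −n_x/n_z = −0.07393 and ∂z/∂N = −n_y/n_z = 0.05528.
Unit vector along 230° is (sin 230°, cos 230°) = (-0.7660, -0.6428).
Slope in that direction = a·(-0.7660) + b·(-0.6428) = 0.02110.
Apparent dip = arctan|0.02110| = 1.2° (true dip is 5.3°, so apparent ≤ true as expected).

1.2°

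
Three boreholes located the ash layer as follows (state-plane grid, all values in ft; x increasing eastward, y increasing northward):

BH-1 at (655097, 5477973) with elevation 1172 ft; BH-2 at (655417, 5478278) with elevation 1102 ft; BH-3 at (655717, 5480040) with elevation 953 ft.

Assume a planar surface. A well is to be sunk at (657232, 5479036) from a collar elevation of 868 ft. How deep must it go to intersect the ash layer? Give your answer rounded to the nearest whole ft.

Two edge vectors: BH-1→BH-2 = (320, 305, -70), BH-1→BH-3 = (620, 2067, -219).
Normal n = (BH-1→BH-2) × (BH-1→BH-3) = (77895, 26680, 472340).
So ∂z/∂x = −n_x/n_z = −0.16491299 and ∂z/∂y = −n_y/n_z = −0.05648474.
Intercept c from BH-1: 1172 + 108034.00 + 309421.86 = 418627.86.
At (657232, 5479036): z_contact = −108386.1 − 309481.9 + 418627.86 = 759.9 ft.
Depth below ground = 868 − 759.9 = 108 ft.

108 ft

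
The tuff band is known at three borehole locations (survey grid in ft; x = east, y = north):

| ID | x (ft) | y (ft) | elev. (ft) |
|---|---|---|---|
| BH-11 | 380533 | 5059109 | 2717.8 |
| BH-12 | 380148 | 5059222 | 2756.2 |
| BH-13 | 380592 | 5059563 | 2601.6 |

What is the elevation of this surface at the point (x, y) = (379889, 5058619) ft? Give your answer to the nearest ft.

Two edge vectors: BH-11→BH-12 = (-385, 113, 38.4), BH-11→BH-13 = (59, 454, -116.2).
Normal n = (BH-11→BH-12) × (BH-11→BH-13) = (-30564.2, -42471.4, -181457).
So ∂z/∂x = −n_x/n_z = −0.16843770 and ∂z/∂y = −n_y/n_z = −0.23405766.
Intercept c from BH-11: 2717.8 + 64096.10 + 1184123.19 = 1250937.10.
At (379889, 5058619): z = −63987.6 − 1184008.5 + 1250937.10 = 2941.0 ft.

2941 ft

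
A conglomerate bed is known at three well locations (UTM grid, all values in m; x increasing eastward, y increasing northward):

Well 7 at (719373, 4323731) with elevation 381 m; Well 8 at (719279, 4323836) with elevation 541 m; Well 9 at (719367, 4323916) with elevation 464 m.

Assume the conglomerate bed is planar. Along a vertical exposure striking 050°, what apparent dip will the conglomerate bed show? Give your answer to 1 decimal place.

Let the plane be z = a·x + b·y + c.
Well 8−Well 7: −94a + 105b = 160;  Well 9−Well 7: −6a + 185b = 83.
Solving gives a = −1.24612, b = 0.40823.
Unit vector along 050° is (sin 50°, cos 50°) = (0.7660, 0.6428).
Slope in that direction = a·(0.7660) + b·(0.6428) = −0.69218.
Apparent dip = arctan|0.69218| = 34.7° (true dip is 52.7°, so apparent ≤ true as expected).

34.7°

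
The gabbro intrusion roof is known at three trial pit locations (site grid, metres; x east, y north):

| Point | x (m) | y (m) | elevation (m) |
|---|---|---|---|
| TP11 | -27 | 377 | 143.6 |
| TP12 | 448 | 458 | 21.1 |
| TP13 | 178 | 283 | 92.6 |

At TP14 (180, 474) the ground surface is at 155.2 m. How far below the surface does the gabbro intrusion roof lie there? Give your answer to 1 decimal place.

65.9 m

Let the plane be z = a·x + b·y + c.
TP12−TP11: 475a + 81b = −122.5;  TP13−TP11: 205a − 94b = −51.
Solving gives a = −0.25542, b = −0.01449.
Then c = 143.6 − a·-27 − b·377 = 142.17.
At (180, 474): z_contact = −45.98 − 6.87 + 142.17 = 89.32 m.
Depth below ground = 155.2 − 89.32 = 65.9 m.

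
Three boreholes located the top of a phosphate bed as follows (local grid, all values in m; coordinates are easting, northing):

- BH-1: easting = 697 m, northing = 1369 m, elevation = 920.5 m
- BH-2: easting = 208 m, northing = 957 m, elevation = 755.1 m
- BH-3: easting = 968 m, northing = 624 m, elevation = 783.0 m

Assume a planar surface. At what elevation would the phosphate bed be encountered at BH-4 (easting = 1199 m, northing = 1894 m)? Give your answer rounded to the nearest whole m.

Two edge vectors: BH-1→BH-2 = (-489, -412, -165.4), BH-1→BH-3 = (271, -745, -137.5).
Normal n = (BH-1→BH-2) × (BH-1→BH-3) = (-66573, -112060.9, 475957).
So ∂z/∂easting = −n_x/n_z = 0.13987 and ∂z/∂northing = −n_y/n_z = 0.23544.
Intercept c from BH-1: 920.5 − 97.49 − 322.32 = 500.69.
At (1199, 1894): z = 167.7 + 445.9 + 500.69 = 1114.3 m.

1114 m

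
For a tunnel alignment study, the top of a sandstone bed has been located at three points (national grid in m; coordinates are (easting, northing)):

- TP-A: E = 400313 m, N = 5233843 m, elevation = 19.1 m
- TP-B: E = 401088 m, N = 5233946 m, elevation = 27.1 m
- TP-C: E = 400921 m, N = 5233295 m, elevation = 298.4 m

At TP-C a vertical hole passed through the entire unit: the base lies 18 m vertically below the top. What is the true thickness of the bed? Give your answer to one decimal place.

Two edge vectors: TP-A→TP-B = (775, 103, 8), TP-A→TP-C = (608, -548, 279.3).
Normal n = (TP-A→TP-B) × (TP-A→TP-C) = (33151.9, -211593.5, -487324).
So ∂z/∂E = −n_x/n_z = 0.06803 and ∂z/∂N = −n_y/n_z = −0.43419.
|∇z| = √(a²+b²) = 0.43949, so dip δ = arctan(0.43949) = 23.73°.
True thickness = vertical thickness × cos δ = 18 × cos 23.73° = 16.5 m.

16.5 m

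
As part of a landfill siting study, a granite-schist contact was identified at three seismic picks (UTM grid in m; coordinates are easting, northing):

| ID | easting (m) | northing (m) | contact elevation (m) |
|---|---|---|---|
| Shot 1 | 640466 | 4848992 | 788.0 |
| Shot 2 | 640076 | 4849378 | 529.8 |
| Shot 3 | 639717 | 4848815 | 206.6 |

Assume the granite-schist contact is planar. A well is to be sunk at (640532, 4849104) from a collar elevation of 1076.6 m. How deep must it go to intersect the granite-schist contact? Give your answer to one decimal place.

228.4 m

Two edge vectors: Shot 1→Shot 2 = (-390, 386, -258.2), Shot 1→Shot 3 = (-749, -177, -581.4).
Normal n = (Shot 1→Shot 2) × (Shot 1→Shot 3) = (-270121.8, -33354.2, 358144).
So ∂z/∂easting = −n_x/n_z = 0.754226791 and ∂z/∂northing = −n_y/n_z = 0.093130696.
Intercept c from Shot 1: 788 − 483056.62 − 451590.00 = −933858.62.
At (640532, 4849104): z_contact = 483106.40 + 451600.43 − 933858.62 = 848.21 m.
Depth below ground = 1076.6 − 848.21 = 228.4 m.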